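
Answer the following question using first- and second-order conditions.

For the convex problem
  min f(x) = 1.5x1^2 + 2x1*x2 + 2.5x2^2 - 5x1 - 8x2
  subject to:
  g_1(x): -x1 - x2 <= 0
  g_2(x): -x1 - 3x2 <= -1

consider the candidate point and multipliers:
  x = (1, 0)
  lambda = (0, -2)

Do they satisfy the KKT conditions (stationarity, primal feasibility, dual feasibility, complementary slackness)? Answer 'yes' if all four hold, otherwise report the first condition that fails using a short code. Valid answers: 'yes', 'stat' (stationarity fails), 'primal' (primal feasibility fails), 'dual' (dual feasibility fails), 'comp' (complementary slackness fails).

Gradient of f: grad f(x) = Q x + c = (-2, -6)
Constraint values g_i(x) = a_i^T x - b_i:
  g_1((1, 0)) = -1
  g_2((1, 0)) = 0
Stationarity residual: grad f(x) + sum_i lambda_i a_i = (0, 0)
  -> stationarity OK
Primal feasibility (all g_i <= 0): OK
Dual feasibility (all lambda_i >= 0): FAILS
Complementary slackness (lambda_i * g_i(x) = 0 for all i): OK

Verdict: the first failing condition is dual_feasibility -> dual.

dual


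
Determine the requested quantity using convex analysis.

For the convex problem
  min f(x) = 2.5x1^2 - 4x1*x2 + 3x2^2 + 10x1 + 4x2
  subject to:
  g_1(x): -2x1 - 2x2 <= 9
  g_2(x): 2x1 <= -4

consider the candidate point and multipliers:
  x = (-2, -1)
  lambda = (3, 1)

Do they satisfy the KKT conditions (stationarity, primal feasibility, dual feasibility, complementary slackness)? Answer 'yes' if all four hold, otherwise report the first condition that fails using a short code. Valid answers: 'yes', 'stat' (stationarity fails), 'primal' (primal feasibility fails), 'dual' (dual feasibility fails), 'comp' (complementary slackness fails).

Gradient of f: grad f(x) = Q x + c = (4, 6)
Constraint values g_i(x) = a_i^T x - b_i:
  g_1((-2, -1)) = -3
  g_2((-2, -1)) = 0
Stationarity residual: grad f(x) + sum_i lambda_i a_i = (0, 0)
  -> stationarity OK
Primal feasibility (all g_i <= 0): OK
Dual feasibility (all lambda_i >= 0): OK
Complementary slackness (lambda_i * g_i(x) = 0 for all i): FAILS

Verdict: the first failing condition is complementary_slackness -> comp.

comp


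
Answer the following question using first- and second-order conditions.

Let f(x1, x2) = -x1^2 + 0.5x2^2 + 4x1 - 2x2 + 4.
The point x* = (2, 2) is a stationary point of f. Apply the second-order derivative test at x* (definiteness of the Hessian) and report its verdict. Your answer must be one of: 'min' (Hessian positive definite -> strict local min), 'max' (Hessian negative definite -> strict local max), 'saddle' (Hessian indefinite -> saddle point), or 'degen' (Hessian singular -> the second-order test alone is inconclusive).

Compute the Hessian H = grad^2 f:
  H = [[-2, 0], [0, 1]]
Verify stationarity: grad f(x*) = H x* + g = (0, 0).
Eigenvalues of H: -2, 1.
Eigenvalues have mixed signs, so H is indefinite -> x* is a saddle point.

saddle


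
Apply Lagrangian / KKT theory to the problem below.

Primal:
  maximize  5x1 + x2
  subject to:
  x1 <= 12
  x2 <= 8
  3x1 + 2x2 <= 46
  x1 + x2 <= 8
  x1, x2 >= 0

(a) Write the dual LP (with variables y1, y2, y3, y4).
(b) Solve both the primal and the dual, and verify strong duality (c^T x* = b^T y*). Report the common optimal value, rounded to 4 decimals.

The standard primal-dual pair for 'max c^T x s.t. A x <= b, x >= 0' is:
  Dual:  min b^T y  s.t.  A^T y >= c,  y >= 0.

So the dual LP is:
  minimize  12y1 + 8y2 + 46y3 + 8y4
  subject to:
    y1 + 3y3 + y4 >= 5
    y2 + 2y3 + y4 >= 1
    y1, y2, y3, y4 >= 0

Solving the primal: x* = (8, 0).
  primal value c^T x* = 40.
Solving the dual: y* = (0, 0, 0, 5).
  dual value b^T y* = 40.
Strong duality: c^T x* = b^T y*. Confirmed.

40


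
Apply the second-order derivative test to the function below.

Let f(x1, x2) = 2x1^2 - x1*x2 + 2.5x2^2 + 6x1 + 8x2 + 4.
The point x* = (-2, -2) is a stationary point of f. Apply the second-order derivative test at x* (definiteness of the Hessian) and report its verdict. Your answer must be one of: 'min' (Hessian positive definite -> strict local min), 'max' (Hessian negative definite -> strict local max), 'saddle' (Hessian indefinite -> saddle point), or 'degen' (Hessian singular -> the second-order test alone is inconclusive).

Compute the Hessian H = grad^2 f:
  H = [[4, -1], [-1, 5]]
Verify stationarity: grad f(x*) = H x* + g = (0, 0).
Eigenvalues of H: 3.382, 5.618.
Both eigenvalues > 0, so H is positive definite -> x* is a strict local min.

min


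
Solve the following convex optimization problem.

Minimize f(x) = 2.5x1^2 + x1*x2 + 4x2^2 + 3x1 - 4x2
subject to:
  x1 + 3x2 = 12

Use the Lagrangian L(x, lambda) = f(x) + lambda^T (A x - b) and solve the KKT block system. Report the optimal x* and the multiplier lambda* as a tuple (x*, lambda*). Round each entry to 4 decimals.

Form the Lagrangian:
  L(x, lambda) = (1/2) x^T Q x + c^T x + lambda^T (A x - b)
Stationarity (grad_x L = 0): Q x + c + A^T lambda = 0.
Primal feasibility: A x = b.

This gives the KKT block system:
  [ Q   A^T ] [ x     ]   [-c ]
  [ A    0  ] [ lambda ] = [ b ]

Solving the linear system:
  x*      = (0.4468, 3.8511)
  lambda* = (-9.0851)
  f(x*)   = 47.4787

x* = (0.4468, 3.8511), lambda* = (-9.0851)


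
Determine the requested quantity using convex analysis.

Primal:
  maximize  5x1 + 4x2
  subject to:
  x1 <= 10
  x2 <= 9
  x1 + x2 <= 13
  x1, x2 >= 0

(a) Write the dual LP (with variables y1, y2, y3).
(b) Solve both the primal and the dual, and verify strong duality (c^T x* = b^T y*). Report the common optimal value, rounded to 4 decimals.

The standard primal-dual pair for 'max c^T x s.t. A x <= b, x >= 0' is:
  Dual:  min b^T y  s.t.  A^T y >= c,  y >= 0.

So the dual LP is:
  minimize  10y1 + 9y2 + 13y3
  subject to:
    y1 + y3 >= 5
    y2 + y3 >= 4
    y1, y2, y3 >= 0

Solving the primal: x* = (10, 3).
  primal value c^T x* = 62.
Solving the dual: y* = (1, 0, 4).
  dual value b^T y* = 62.
Strong duality: c^T x* = b^T y*. Confirmed.

62


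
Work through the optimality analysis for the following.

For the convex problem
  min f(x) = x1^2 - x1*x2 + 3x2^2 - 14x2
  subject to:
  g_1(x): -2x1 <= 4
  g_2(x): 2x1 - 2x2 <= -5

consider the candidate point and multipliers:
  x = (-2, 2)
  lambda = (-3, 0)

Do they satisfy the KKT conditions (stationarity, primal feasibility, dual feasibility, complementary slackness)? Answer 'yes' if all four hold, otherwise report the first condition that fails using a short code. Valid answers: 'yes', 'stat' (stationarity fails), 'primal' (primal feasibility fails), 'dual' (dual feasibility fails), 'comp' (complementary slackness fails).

Gradient of f: grad f(x) = Q x + c = (-6, 0)
Constraint values g_i(x) = a_i^T x - b_i:
  g_1((-2, 2)) = 0
  g_2((-2, 2)) = -3
Stationarity residual: grad f(x) + sum_i lambda_i a_i = (0, 0)
  -> stationarity OK
Primal feasibility (all g_i <= 0): OK
Dual feasibility (all lambda_i >= 0): FAILS
Complementary slackness (lambda_i * g_i(x) = 0 for all i): OK

Verdict: the first failing condition is dual_feasibility -> dual.

dual


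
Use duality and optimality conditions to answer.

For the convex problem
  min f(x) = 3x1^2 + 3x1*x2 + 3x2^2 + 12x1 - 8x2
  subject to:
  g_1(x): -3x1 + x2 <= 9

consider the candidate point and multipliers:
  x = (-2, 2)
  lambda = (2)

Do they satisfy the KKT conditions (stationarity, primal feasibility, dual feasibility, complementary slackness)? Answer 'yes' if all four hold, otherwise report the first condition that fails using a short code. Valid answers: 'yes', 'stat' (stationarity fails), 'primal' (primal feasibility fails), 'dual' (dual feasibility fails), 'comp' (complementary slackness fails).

Gradient of f: grad f(x) = Q x + c = (6, -2)
Constraint values g_i(x) = a_i^T x - b_i:
  g_1((-2, 2)) = -1
Stationarity residual: grad f(x) + sum_i lambda_i a_i = (0, 0)
  -> stationarity OK
Primal feasibility (all g_i <= 0): OK
Dual feasibility (all lambda_i >= 0): OK
Complementary slackness (lambda_i * g_i(x) = 0 for all i): FAILS

Verdict: the first failing condition is complementary_slackness -> comp.

comp


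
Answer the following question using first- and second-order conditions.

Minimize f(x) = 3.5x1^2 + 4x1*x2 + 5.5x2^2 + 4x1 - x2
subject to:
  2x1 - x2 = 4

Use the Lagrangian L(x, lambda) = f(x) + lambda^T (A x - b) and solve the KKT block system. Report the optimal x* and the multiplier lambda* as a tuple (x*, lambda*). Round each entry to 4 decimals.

Form the Lagrangian:
  L(x, lambda) = (1/2) x^T Q x + c^T x + lambda^T (A x - b)
Stationarity (grad_x L = 0): Q x + c + A^T lambda = 0.
Primal feasibility: A x = b.

This gives the KKT block system:
  [ Q   A^T ] [ x     ]   [-c ]
  [ A    0  ] [ lambda ] = [ b ]

Solving the linear system:
  x*      = (1.5224, -0.9552)
  lambda* = (-5.4179)
  f(x*)   = 14.3582

x* = (1.5224, -0.9552), lambda* = (-5.4179)


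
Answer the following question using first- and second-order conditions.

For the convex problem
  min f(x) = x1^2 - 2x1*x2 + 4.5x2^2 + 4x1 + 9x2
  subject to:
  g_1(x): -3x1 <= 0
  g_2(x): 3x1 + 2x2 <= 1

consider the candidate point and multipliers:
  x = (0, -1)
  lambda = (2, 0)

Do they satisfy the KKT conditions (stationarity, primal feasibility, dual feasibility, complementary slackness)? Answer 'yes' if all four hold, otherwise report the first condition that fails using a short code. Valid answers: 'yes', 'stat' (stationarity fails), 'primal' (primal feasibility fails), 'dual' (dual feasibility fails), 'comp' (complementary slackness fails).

Gradient of f: grad f(x) = Q x + c = (6, 0)
Constraint values g_i(x) = a_i^T x - b_i:
  g_1((0, -1)) = 0
  g_2((0, -1)) = -3
Stationarity residual: grad f(x) + sum_i lambda_i a_i = (0, 0)
  -> stationarity OK
Primal feasibility (all g_i <= 0): OK
Dual feasibility (all lambda_i >= 0): OK
Complementary slackness (lambda_i * g_i(x) = 0 for all i): OK

Verdict: yes, KKT holds.

yes


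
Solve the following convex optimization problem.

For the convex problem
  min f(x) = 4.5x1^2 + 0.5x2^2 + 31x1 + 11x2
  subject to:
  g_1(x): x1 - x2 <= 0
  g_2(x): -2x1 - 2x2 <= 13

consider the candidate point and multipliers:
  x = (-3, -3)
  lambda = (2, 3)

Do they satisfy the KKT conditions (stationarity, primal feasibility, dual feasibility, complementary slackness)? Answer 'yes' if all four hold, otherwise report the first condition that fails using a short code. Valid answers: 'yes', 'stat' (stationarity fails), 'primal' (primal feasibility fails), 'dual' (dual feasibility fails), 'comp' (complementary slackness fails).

Gradient of f: grad f(x) = Q x + c = (4, 8)
Constraint values g_i(x) = a_i^T x - b_i:
  g_1((-3, -3)) = 0
  g_2((-3, -3)) = -1
Stationarity residual: grad f(x) + sum_i lambda_i a_i = (0, 0)
  -> stationarity OK
Primal feasibility (all g_i <= 0): OK
Dual feasibility (all lambda_i >= 0): OK
Complementary slackness (lambda_i * g_i(x) = 0 for all i): FAILS

Verdict: the first failing condition is complementary_slackness -> comp.

comp


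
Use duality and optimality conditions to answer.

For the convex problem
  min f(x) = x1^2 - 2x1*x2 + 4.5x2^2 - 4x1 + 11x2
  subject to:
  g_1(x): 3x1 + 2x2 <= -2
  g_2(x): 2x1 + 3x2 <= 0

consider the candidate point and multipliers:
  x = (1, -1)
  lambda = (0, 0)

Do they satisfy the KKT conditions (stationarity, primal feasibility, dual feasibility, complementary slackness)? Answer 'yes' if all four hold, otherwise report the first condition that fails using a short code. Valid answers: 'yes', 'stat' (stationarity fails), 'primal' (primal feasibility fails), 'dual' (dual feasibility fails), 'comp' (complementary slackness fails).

Gradient of f: grad f(x) = Q x + c = (0, 0)
Constraint values g_i(x) = a_i^T x - b_i:
  g_1((1, -1)) = 3
  g_2((1, -1)) = -1
Stationarity residual: grad f(x) + sum_i lambda_i a_i = (0, 0)
  -> stationarity OK
Primal feasibility (all g_i <= 0): FAILS
Dual feasibility (all lambda_i >= 0): OK
Complementary slackness (lambda_i * g_i(x) = 0 for all i): OK

Verdict: the first failing condition is primal_feasibility -> primal.

primal


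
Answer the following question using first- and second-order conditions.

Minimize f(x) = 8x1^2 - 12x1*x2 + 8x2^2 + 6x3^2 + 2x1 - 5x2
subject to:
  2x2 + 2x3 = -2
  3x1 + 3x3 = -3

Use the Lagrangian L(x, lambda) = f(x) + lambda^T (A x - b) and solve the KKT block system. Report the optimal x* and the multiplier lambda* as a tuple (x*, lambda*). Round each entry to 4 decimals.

Form the Lagrangian:
  L(x, lambda) = (1/2) x^T Q x + c^T x + lambda^T (A x - b)
Stationarity (grad_x L = 0): Q x + c + A^T lambda = 0.
Primal feasibility: A x = b.

This gives the KKT block system:
  [ Q   A^T ] [ x     ]   [-c ]
  [ A    0  ] [ lambda ] = [ b ]

Solving the linear system:
  x*      = (-0.45, -0.45, -0.55)
  lambda* = (3.4, -0.0667)
  f(x*)   = 3.975

x* = (-0.45, -0.45, -0.55), lambda* = (3.4, -0.0667)


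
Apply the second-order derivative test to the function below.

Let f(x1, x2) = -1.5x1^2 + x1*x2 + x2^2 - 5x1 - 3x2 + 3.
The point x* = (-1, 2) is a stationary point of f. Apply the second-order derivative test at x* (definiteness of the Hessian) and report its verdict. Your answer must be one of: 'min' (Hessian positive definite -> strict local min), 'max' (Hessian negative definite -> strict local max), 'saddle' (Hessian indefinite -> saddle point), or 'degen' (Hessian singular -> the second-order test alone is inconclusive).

Compute the Hessian H = grad^2 f:
  H = [[-3, 1], [1, 2]]
Verify stationarity: grad f(x*) = H x* + g = (0, 0).
Eigenvalues of H: -3.1926, 2.1926.
Eigenvalues have mixed signs, so H is indefinite -> x* is a saddle point.

saddle


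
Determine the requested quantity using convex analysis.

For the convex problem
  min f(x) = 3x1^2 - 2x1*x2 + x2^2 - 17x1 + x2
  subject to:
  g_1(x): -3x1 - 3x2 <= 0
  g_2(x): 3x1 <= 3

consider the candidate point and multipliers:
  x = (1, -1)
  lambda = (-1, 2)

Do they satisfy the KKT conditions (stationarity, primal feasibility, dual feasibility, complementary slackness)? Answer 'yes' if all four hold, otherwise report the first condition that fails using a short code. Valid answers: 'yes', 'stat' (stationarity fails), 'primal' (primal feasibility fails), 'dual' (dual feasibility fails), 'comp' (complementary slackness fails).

Gradient of f: grad f(x) = Q x + c = (-9, -3)
Constraint values g_i(x) = a_i^T x - b_i:
  g_1((1, -1)) = 0
  g_2((1, -1)) = 0
Stationarity residual: grad f(x) + sum_i lambda_i a_i = (0, 0)
  -> stationarity OK
Primal feasibility (all g_i <= 0): OK
Dual feasibility (all lambda_i >= 0): FAILS
Complementary slackness (lambda_i * g_i(x) = 0 for all i): OK

Verdict: the first failing condition is dual_feasibility -> dual.

dual


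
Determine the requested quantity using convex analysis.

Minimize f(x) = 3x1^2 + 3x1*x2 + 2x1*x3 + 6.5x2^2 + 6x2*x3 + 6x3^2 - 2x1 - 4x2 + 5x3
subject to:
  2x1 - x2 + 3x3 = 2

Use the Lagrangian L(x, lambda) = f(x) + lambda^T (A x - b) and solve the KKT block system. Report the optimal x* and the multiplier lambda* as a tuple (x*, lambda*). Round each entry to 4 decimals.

Form the Lagrangian:
  L(x, lambda) = (1/2) x^T Q x + c^T x + lambda^T (A x - b)
Stationarity (grad_x L = 0): Q x + c + A^T lambda = 0.
Primal feasibility: A x = b.

This gives the KKT block system:
  [ Q   A^T ] [ x     ]   [-c ]
  [ A    0  ] [ lambda ] = [ b ]

Solving the linear system:
  x*      = (1.0549, -0.0638, -0.0578)
  lambda* = (-2.0111)
  f(x*)   = 0.9392

x* = (1.0549, -0.0638, -0.0578), lambda* = (-2.0111)


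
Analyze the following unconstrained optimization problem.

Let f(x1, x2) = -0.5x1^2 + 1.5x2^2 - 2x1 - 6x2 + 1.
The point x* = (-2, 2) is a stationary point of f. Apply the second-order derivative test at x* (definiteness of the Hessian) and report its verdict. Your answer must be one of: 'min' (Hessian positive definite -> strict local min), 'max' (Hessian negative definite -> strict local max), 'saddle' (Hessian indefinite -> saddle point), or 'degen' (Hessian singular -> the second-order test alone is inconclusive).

Compute the Hessian H = grad^2 f:
  H = [[-1, 0], [0, 3]]
Verify stationarity: grad f(x*) = H x* + g = (0, 0).
Eigenvalues of H: -1, 3.
Eigenvalues have mixed signs, so H is indefinite -> x* is a saddle point.

saddle


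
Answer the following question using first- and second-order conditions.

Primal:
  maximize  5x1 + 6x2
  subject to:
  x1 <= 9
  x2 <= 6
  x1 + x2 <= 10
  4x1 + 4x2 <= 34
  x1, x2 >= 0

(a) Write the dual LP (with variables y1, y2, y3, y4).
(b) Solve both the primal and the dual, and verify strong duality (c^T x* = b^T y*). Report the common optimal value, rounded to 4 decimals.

The standard primal-dual pair for 'max c^T x s.t. A x <= b, x >= 0' is:
  Dual:  min b^T y  s.t.  A^T y >= c,  y >= 0.

So the dual LP is:
  minimize  9y1 + 6y2 + 10y3 + 34y4
  subject to:
    y1 + y3 + 4y4 >= 5
    y2 + y3 + 4y4 >= 6
    y1, y2, y3, y4 >= 0

Solving the primal: x* = (2.5, 6).
  primal value c^T x* = 48.5.
Solving the dual: y* = (0, 1, 0, 1.25).
  dual value b^T y* = 48.5.
Strong duality: c^T x* = b^T y*. Confirmed.

48.5


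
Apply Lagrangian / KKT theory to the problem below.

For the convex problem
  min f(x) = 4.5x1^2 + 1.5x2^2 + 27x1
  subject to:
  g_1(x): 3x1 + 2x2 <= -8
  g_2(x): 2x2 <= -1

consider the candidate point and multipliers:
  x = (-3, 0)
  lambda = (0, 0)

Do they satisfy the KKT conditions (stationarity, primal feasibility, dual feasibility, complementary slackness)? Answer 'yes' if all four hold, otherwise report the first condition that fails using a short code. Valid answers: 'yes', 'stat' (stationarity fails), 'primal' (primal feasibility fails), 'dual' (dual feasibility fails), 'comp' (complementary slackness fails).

Gradient of f: grad f(x) = Q x + c = (0, 0)
Constraint values g_i(x) = a_i^T x - b_i:
  g_1((-3, 0)) = -1
  g_2((-3, 0)) = 1
Stationarity residual: grad f(x) + sum_i lambda_i a_i = (0, 0)
  -> stationarity OK
Primal feasibility (all g_i <= 0): FAILS
Dual feasibility (all lambda_i >= 0): OK
Complementary slackness (lambda_i * g_i(x) = 0 for all i): OK

Verdict: the first failing condition is primal_feasibility -> primal.

primal


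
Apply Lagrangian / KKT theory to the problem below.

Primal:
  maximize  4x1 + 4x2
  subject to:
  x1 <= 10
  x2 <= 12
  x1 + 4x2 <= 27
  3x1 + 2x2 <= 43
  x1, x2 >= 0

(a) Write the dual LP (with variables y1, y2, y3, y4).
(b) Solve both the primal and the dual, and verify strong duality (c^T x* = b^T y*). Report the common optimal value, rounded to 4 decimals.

The standard primal-dual pair for 'max c^T x s.t. A x <= b, x >= 0' is:
  Dual:  min b^T y  s.t.  A^T y >= c,  y >= 0.

So the dual LP is:
  minimize  10y1 + 12y2 + 27y3 + 43y4
  subject to:
    y1 + y3 + 3y4 >= 4
    y2 + 4y3 + 2y4 >= 4
    y1, y2, y3, y4 >= 0

Solving the primal: x* = (10, 4.25).
  primal value c^T x* = 57.
Solving the dual: y* = (3, 0, 1, 0).
  dual value b^T y* = 57.
Strong duality: c^T x* = b^T y*. Confirmed.

57


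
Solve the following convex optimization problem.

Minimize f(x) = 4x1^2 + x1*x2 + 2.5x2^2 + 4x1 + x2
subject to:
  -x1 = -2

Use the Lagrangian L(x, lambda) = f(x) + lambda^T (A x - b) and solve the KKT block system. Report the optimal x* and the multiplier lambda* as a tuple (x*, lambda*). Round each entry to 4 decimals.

Form the Lagrangian:
  L(x, lambda) = (1/2) x^T Q x + c^T x + lambda^T (A x - b)
Stationarity (grad_x L = 0): Q x + c + A^T lambda = 0.
Primal feasibility: A x = b.

This gives the KKT block system:
  [ Q   A^T ] [ x     ]   [-c ]
  [ A    0  ] [ lambda ] = [ b ]

Solving the linear system:
  x*      = (2, -0.6)
  lambda* = (19.4)
  f(x*)   = 23.1

x* = (2, -0.6), lambda* = (19.4)


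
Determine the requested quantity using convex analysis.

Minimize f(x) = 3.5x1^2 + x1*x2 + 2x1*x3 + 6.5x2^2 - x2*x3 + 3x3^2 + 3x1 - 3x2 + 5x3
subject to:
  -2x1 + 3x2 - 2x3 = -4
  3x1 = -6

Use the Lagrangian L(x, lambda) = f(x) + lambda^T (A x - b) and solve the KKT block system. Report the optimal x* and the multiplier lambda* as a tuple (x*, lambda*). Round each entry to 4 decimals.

Form the Lagrangian:
  L(x, lambda) = (1/2) x^T Q x + c^T x + lambda^T (A x - b)
Stationarity (grad_x L = 0): Q x + c + A^T lambda = 0.
Primal feasibility: A x = b.

This gives the KKT block system:
  [ Q   A^T ] [ x     ]   [-c ]
  [ A    0  ] [ lambda ] = [ b ]

Solving the linear system:
  x*      = (-2, -1.2128, 2.1809)
  lambda* = (7.6489, 7.7163)
  f(x*)   = 42.7181

x* = (-2, -1.2128, 2.1809), lambda* = (7.6489, 7.7163)


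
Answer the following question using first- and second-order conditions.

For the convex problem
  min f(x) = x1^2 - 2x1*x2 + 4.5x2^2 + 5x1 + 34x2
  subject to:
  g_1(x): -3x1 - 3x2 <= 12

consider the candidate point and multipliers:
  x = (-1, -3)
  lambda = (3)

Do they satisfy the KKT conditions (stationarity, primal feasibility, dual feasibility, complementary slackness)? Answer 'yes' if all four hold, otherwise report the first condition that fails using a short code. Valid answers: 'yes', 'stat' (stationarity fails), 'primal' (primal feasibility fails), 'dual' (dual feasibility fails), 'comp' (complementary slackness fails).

Gradient of f: grad f(x) = Q x + c = (9, 9)
Constraint values g_i(x) = a_i^T x - b_i:
  g_1((-1, -3)) = 0
Stationarity residual: grad f(x) + sum_i lambda_i a_i = (0, 0)
  -> stationarity OK
Primal feasibility (all g_i <= 0): OK
Dual feasibility (all lambda_i >= 0): OK
Complementary slackness (lambda_i * g_i(x) = 0 for all i): OK

Verdict: yes, KKT holds.

yes


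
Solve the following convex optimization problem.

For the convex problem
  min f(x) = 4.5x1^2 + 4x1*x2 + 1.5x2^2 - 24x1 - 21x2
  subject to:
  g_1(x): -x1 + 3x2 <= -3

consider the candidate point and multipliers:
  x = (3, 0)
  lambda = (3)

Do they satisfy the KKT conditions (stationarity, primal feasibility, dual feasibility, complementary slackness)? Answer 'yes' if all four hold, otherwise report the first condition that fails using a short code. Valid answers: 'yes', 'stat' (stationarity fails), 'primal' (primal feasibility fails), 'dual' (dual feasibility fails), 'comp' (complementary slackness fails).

Gradient of f: grad f(x) = Q x + c = (3, -9)
Constraint values g_i(x) = a_i^T x - b_i:
  g_1((3, 0)) = 0
Stationarity residual: grad f(x) + sum_i lambda_i a_i = (0, 0)
  -> stationarity OK
Primal feasibility (all g_i <= 0): OK
Dual feasibility (all lambda_i >= 0): OK
Complementary slackness (lambda_i * g_i(x) = 0 for all i): OK

Verdict: yes, KKT holds.

yes


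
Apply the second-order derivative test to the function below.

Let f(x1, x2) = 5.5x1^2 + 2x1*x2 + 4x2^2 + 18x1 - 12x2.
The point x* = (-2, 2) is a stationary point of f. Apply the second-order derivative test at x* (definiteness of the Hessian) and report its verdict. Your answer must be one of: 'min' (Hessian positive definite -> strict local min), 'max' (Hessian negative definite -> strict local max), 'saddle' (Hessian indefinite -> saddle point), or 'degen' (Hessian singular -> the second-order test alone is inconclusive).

Compute the Hessian H = grad^2 f:
  H = [[11, 2], [2, 8]]
Verify stationarity: grad f(x*) = H x* + g = (0, 0).
Eigenvalues of H: 7, 12.
Both eigenvalues > 0, so H is positive definite -> x* is a strict local min.

min


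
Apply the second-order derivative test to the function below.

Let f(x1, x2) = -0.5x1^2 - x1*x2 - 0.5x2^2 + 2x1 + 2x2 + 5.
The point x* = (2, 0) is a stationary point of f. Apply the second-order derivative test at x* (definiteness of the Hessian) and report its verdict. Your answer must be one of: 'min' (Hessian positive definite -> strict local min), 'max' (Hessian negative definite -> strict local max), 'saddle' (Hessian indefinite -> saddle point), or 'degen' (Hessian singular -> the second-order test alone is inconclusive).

Compute the Hessian H = grad^2 f:
  H = [[-1, -1], [-1, -1]]
Verify stationarity: grad f(x*) = H x* + g = (0, 0).
Eigenvalues of H: -2, 0.
H has a zero eigenvalue (singular; negative semidefinite but not definite), so H is neither positive definite, negative definite, nor indefinite. The second-order test alone is inconclusive -> degen.
(Indeed, f is constant along the null direction of H through x*, so x* is not a strict local extremum.)

degen


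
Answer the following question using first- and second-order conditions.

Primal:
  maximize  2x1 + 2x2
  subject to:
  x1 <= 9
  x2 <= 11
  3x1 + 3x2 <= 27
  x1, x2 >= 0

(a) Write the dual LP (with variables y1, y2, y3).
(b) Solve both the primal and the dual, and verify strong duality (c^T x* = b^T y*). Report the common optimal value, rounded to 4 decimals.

The standard primal-dual pair for 'max c^T x s.t. A x <= b, x >= 0' is:
  Dual:  min b^T y  s.t.  A^T y >= c,  y >= 0.

So the dual LP is:
  minimize  9y1 + 11y2 + 27y3
  subject to:
    y1 + 3y3 >= 2
    y2 + 3y3 >= 2
    y1, y2, y3 >= 0

Solving the primal: x* = (0, 9).
  primal value c^T x* = 18.
Solving the dual: y* = (0, 0, 0.6667).
  dual value b^T y* = 18.
Strong duality: c^T x* = b^T y*. Confirmed.

18


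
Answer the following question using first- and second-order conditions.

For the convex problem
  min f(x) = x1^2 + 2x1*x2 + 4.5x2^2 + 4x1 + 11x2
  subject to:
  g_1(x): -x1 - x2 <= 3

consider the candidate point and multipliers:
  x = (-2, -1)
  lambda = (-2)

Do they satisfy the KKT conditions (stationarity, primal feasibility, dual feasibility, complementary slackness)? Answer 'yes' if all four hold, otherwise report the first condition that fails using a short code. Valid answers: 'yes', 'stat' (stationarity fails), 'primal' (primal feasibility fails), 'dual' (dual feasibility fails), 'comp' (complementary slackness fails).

Gradient of f: grad f(x) = Q x + c = (-2, -2)
Constraint values g_i(x) = a_i^T x - b_i:
  g_1((-2, -1)) = 0
Stationarity residual: grad f(x) + sum_i lambda_i a_i = (0, 0)
  -> stationarity OK
Primal feasibility (all g_i <= 0): OK
Dual feasibility (all lambda_i >= 0): FAILS
Complementary slackness (lambda_i * g_i(x) = 0 for all i): OK

Verdict: the first failing condition is dual_feasibility -> dual.

dual


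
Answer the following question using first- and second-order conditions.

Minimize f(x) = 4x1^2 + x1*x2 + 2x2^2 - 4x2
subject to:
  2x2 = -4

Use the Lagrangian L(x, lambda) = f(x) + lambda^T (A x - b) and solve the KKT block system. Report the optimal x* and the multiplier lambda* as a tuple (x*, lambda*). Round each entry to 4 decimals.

Form the Lagrangian:
  L(x, lambda) = (1/2) x^T Q x + c^T x + lambda^T (A x - b)
Stationarity (grad_x L = 0): Q x + c + A^T lambda = 0.
Primal feasibility: A x = b.

This gives the KKT block system:
  [ Q   A^T ] [ x     ]   [-c ]
  [ A    0  ] [ lambda ] = [ b ]

Solving the linear system:
  x*      = (0.25, -2)
  lambda* = (5.875)
  f(x*)   = 15.75

x* = (0.25, -2), lambda* = (5.875)


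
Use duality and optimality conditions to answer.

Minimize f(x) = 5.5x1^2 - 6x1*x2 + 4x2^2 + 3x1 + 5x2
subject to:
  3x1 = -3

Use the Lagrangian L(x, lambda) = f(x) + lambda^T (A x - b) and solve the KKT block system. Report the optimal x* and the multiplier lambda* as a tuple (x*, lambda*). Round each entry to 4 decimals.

Form the Lagrangian:
  L(x, lambda) = (1/2) x^T Q x + c^T x + lambda^T (A x - b)
Stationarity (grad_x L = 0): Q x + c + A^T lambda = 0.
Primal feasibility: A x = b.

This gives the KKT block system:
  [ Q   A^T ] [ x     ]   [-c ]
  [ A    0  ] [ lambda ] = [ b ]

Solving the linear system:
  x*      = (-1, -1.375)
  lambda* = (-0.0833)
  f(x*)   = -5.0625

x* = (-1, -1.375), lambda* = (-0.0833)


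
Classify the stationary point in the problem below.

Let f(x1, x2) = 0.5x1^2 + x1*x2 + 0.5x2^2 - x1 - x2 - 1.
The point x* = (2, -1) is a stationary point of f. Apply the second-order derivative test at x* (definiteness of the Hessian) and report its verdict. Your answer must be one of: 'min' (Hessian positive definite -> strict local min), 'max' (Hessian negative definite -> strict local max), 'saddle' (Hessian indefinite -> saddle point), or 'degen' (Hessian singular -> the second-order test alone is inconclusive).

Compute the Hessian H = grad^2 f:
  H = [[1, 1], [1, 1]]
Verify stationarity: grad f(x*) = H x* + g = (0, 0).
Eigenvalues of H: 0, 2.
H has a zero eigenvalue (singular; positive semidefinite but not definite), so H is neither positive definite, negative definite, nor indefinite. The second-order test alone is inconclusive -> degen.
(Indeed, f is constant along the null direction of H through x*, so x* is not a strict local extremum.)

degen


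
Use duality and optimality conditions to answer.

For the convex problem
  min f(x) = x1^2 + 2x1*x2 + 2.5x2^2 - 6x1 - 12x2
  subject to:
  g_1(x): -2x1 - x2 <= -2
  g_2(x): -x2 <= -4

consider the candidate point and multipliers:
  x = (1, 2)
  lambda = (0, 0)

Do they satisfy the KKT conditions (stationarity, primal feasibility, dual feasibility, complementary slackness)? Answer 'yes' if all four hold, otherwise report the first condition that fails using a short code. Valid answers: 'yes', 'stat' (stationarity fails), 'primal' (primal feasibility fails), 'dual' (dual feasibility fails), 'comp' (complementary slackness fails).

Gradient of f: grad f(x) = Q x + c = (0, 0)
Constraint values g_i(x) = a_i^T x - b_i:
  g_1((1, 2)) = -2
  g_2((1, 2)) = 2
Stationarity residual: grad f(x) + sum_i lambda_i a_i = (0, 0)
  -> stationarity OK
Primal feasibility (all g_i <= 0): FAILS
Dual feasibility (all lambda_i >= 0): OK
Complementary slackness (lambda_i * g_i(x) = 0 for all i): OK

Verdict: the first failing condition is primal_feasibility -> primal.

primal


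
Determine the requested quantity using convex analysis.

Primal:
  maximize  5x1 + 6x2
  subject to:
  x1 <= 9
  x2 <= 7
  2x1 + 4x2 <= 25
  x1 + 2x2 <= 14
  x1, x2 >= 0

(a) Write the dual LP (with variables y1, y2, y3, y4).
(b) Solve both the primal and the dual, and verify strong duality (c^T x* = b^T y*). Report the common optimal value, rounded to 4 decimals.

The standard primal-dual pair for 'max c^T x s.t. A x <= b, x >= 0' is:
  Dual:  min b^T y  s.t.  A^T y >= c,  y >= 0.

So the dual LP is:
  minimize  9y1 + 7y2 + 25y3 + 14y4
  subject to:
    y1 + 2y3 + y4 >= 5
    y2 + 4y3 + 2y4 >= 6
    y1, y2, y3, y4 >= 0

Solving the primal: x* = (9, 1.75).
  primal value c^T x* = 55.5.
Solving the dual: y* = (2, 0, 1.5, 0).
  dual value b^T y* = 55.5.
Strong duality: c^T x* = b^T y*. Confirmed.

55.5


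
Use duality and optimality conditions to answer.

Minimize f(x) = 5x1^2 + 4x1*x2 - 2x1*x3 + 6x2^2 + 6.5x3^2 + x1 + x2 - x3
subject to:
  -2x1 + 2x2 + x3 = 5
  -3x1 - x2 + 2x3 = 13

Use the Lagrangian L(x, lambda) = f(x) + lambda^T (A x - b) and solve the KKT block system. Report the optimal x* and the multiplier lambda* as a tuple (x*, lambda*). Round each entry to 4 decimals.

Form the Lagrangian:
  L(x, lambda) = (1/2) x^T Q x + c^T x + lambda^T (A x - b)
Stationarity (grad_x L = 0): Q x + c + A^T lambda = 0.
Primal feasibility: A x = b.

This gives the KKT block system:
  [ Q   A^T ] [ x     ]   [-c ]
  [ A    0  ] [ lambda ] = [ b ]

Solving the linear system:
  x*      = (-2.883, -1.1766, 1.5873)
  lambda* = (4.7803, -15.0903)
  f(x*)   = 83.3131

x* = (-2.883, -1.1766, 1.5873), lambda* = (4.7803, -15.0903)


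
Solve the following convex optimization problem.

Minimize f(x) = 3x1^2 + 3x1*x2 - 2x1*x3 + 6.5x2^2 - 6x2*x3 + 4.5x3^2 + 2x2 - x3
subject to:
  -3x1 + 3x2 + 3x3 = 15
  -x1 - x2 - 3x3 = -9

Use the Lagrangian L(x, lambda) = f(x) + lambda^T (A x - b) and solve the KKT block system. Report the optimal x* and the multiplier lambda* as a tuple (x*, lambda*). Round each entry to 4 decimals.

Form the Lagrangian:
  L(x, lambda) = (1/2) x^T Q x + c^T x + lambda^T (A x - b)
Stationarity (grad_x L = 0): Q x + c + A^T lambda = 0.
Primal feasibility: A x = b.

This gives the KKT block system:
  [ Q   A^T ] [ x     ]   [-c ]
  [ A    0  ] [ lambda ] = [ b ]

Solving the linear system:
  x*      = (-0.5981, 1.8037, 2.5981)
  lambda* = (-1.9065, 2.3458)
  f(x*)   = 25.3598

x* = (-0.5981, 1.8037, 2.5981), lambda* = (-1.9065, 2.3458)


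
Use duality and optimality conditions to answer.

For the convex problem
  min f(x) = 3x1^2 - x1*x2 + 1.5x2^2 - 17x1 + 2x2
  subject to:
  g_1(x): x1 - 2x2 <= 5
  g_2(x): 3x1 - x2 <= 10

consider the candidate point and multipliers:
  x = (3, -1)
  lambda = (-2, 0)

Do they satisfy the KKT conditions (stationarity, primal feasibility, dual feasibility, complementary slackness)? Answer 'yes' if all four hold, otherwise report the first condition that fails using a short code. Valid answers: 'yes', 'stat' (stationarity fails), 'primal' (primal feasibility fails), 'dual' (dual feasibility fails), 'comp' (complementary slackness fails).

Gradient of f: grad f(x) = Q x + c = (2, -4)
Constraint values g_i(x) = a_i^T x - b_i:
  g_1((3, -1)) = 0
  g_2((3, -1)) = 0
Stationarity residual: grad f(x) + sum_i lambda_i a_i = (0, 0)
  -> stationarity OK
Primal feasibility (all g_i <= 0): OK
Dual feasibility (all lambda_i >= 0): FAILS
Complementary slackness (lambda_i * g_i(x) = 0 for all i): OK

Verdict: the first failing condition is dual_feasibility -> dual.

dual


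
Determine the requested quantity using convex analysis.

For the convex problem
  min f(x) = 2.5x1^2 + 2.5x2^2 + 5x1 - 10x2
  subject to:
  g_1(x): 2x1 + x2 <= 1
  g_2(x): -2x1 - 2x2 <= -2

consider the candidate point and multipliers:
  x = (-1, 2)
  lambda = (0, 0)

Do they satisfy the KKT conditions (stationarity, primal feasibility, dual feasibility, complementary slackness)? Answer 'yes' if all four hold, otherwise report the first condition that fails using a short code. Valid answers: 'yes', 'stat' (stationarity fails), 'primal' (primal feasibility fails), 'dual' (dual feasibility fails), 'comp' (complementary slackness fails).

Gradient of f: grad f(x) = Q x + c = (0, 0)
Constraint values g_i(x) = a_i^T x - b_i:
  g_1((-1, 2)) = -1
  g_2((-1, 2)) = 0
Stationarity residual: grad f(x) + sum_i lambda_i a_i = (0, 0)
  -> stationarity OK
Primal feasibility (all g_i <= 0): OK
Dual feasibility (all lambda_i >= 0): OK
Complementary slackness (lambda_i * g_i(x) = 0 for all i): OK

Verdict: yes, KKT holds.

yes


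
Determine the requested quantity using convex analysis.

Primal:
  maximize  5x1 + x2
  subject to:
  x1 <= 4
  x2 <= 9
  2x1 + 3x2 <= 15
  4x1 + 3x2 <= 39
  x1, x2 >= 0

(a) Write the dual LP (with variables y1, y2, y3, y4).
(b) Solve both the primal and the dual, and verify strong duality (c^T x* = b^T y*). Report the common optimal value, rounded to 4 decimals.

The standard primal-dual pair for 'max c^T x s.t. A x <= b, x >= 0' is:
  Dual:  min b^T y  s.t.  A^T y >= c,  y >= 0.

So the dual LP is:
  minimize  4y1 + 9y2 + 15y3 + 39y4
  subject to:
    y1 + 2y3 + 4y4 >= 5
    y2 + 3y3 + 3y4 >= 1
    y1, y2, y3, y4 >= 0

Solving the primal: x* = (4, 2.3333).
  primal value c^T x* = 22.3333.
Solving the dual: y* = (4.3333, 0, 0.3333, 0).
  dual value b^T y* = 22.3333.
Strong duality: c^T x* = b^T y*. Confirmed.

22.3333


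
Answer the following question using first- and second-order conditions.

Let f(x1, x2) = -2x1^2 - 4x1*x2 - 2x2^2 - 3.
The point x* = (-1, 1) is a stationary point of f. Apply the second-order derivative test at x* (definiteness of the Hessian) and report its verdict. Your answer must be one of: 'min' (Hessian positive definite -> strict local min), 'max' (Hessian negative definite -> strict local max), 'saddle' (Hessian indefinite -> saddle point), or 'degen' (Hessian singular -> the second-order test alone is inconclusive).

Compute the Hessian H = grad^2 f:
  H = [[-4, -4], [-4, -4]]
Verify stationarity: grad f(x*) = H x* + g = (0, 0).
Eigenvalues of H: -8, 0.
H has a zero eigenvalue (singular; negative semidefinite but not definite), so H is neither positive definite, negative definite, nor indefinite. The second-order test alone is inconclusive -> degen.
(Indeed, f is constant along the null direction of H through x*, so x* is not a strict local extremum.)

degen


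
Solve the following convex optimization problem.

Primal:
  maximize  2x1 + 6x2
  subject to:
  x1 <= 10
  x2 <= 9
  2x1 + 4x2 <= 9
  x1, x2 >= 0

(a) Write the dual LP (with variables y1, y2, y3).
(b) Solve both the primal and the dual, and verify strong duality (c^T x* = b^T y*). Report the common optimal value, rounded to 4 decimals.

The standard primal-dual pair for 'max c^T x s.t. A x <= b, x >= 0' is:
  Dual:  min b^T y  s.t.  A^T y >= c,  y >= 0.

So the dual LP is:
  minimize  10y1 + 9y2 + 9y3
  subject to:
    y1 + 2y3 >= 2
    y2 + 4y3 >= 6
    y1, y2, y3 >= 0

Solving the primal: x* = (0, 2.25).
  primal value c^T x* = 13.5.
Solving the dual: y* = (0, 0, 1.5).
  dual value b^T y* = 13.5.
Strong duality: c^T x* = b^T y*. Confirmed.

13.5


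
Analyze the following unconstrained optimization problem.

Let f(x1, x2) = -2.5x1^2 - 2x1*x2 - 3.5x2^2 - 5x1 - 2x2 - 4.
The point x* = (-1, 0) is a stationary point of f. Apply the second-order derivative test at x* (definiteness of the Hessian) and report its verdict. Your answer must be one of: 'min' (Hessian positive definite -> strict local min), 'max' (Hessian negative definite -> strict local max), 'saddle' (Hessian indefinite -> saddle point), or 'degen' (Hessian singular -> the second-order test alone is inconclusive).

Compute the Hessian H = grad^2 f:
  H = [[-5, -2], [-2, -7]]
Verify stationarity: grad f(x*) = H x* + g = (0, 0).
Eigenvalues of H: -8.2361, -3.7639.
Both eigenvalues < 0, so H is negative definite -> x* is a strict local max.

max


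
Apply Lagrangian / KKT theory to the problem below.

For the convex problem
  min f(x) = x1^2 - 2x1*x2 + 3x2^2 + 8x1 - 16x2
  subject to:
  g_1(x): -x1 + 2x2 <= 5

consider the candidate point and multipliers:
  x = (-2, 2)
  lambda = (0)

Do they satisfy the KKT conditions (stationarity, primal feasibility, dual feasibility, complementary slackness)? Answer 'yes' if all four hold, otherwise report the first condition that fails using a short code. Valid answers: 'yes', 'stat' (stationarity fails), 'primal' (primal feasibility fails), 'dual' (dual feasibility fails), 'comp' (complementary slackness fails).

Gradient of f: grad f(x) = Q x + c = (0, 0)
Constraint values g_i(x) = a_i^T x - b_i:
  g_1((-2, 2)) = 1
Stationarity residual: grad f(x) + sum_i lambda_i a_i = (0, 0)
  -> stationarity OK
Primal feasibility (all g_i <= 0): FAILS
Dual feasibility (all lambda_i >= 0): OK
Complementary slackness (lambda_i * g_i(x) = 0 for all i): OK

Verdict: the first failing condition is primal_feasibility -> primal.

primal


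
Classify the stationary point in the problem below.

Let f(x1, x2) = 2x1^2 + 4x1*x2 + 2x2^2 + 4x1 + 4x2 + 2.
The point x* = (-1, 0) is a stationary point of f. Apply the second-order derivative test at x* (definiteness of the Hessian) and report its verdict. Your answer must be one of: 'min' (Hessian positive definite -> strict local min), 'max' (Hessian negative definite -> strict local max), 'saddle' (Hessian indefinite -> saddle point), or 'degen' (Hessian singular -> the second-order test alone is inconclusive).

Compute the Hessian H = grad^2 f:
  H = [[4, 4], [4, 4]]
Verify stationarity: grad f(x*) = H x* + g = (0, 0).
Eigenvalues of H: 0, 8.
H has a zero eigenvalue (singular; positive semidefinite but not definite), so H is neither positive definite, negative definite, nor indefinite. The second-order test alone is inconclusive -> degen.
(Indeed, f is constant along the null direction of H through x*, so x* is not a strict local extremum.)

degen


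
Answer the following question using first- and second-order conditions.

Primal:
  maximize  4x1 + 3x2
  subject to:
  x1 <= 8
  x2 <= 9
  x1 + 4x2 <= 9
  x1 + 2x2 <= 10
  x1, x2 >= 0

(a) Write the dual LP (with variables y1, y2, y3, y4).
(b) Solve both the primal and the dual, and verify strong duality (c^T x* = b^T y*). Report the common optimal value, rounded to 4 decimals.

The standard primal-dual pair for 'max c^T x s.t. A x <= b, x >= 0' is:
  Dual:  min b^T y  s.t.  A^T y >= c,  y >= 0.

So the dual LP is:
  minimize  8y1 + 9y2 + 9y3 + 10y4
  subject to:
    y1 + y3 + y4 >= 4
    y2 + 4y3 + 2y4 >= 3
    y1, y2, y3, y4 >= 0

Solving the primal: x* = (8, 0.25).
  primal value c^T x* = 32.75.
Solving the dual: y* = (3.25, 0, 0.75, 0).
  dual value b^T y* = 32.75.
Strong duality: c^T x* = b^T y*. Confirmed.

32.75
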